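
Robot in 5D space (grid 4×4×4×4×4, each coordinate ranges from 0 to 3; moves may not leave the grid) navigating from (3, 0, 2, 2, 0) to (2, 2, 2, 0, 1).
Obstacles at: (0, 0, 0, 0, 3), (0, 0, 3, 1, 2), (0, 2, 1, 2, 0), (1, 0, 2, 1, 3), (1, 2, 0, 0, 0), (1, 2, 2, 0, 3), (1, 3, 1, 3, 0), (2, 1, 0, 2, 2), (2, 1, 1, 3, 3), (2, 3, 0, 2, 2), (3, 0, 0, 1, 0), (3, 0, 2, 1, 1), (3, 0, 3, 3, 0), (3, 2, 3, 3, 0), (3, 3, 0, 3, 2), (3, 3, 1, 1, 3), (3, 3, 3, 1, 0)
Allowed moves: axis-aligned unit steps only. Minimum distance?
6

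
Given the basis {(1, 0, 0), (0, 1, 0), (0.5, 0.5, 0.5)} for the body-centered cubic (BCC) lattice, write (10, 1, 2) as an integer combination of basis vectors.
8b₁ - b₂ + 4b₃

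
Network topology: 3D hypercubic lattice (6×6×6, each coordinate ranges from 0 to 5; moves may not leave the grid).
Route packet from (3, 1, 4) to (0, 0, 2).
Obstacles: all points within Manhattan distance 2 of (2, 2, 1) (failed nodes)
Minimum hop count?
6
(one shortest path: (3, 1, 4) → (2, 1, 4) → (1, 1, 4) → (0, 1, 4) → (0, 0, 4) → (0, 0, 3) → (0, 0, 2))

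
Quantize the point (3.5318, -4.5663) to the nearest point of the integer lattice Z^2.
(4, -5)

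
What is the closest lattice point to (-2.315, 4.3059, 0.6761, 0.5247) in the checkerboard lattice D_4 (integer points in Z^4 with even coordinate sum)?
(-2, 4, 1, 1)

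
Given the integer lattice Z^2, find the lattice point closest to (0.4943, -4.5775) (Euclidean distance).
(0, -5)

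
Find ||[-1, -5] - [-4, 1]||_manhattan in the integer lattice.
9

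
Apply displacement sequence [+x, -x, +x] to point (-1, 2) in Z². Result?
(0, 2)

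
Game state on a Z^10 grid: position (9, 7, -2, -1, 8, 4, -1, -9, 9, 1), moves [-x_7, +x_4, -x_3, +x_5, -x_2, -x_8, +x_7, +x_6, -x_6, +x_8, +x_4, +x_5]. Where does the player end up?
(9, 6, -3, 1, 10, 4, -1, -9, 9, 1)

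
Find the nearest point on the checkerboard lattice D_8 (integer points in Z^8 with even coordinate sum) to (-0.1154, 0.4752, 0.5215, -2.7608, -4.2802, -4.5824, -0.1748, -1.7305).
(0, 0, 0, -3, -4, -5, 0, -2)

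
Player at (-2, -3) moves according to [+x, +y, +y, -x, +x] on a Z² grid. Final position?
(-1, -1)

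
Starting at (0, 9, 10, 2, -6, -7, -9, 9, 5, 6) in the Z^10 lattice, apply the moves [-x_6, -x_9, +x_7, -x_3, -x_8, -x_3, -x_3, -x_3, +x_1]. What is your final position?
(1, 9, 6, 2, -6, -8, -8, 8, 4, 6)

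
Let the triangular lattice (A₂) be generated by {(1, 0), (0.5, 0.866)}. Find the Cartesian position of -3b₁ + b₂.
(-2.5, 0.866)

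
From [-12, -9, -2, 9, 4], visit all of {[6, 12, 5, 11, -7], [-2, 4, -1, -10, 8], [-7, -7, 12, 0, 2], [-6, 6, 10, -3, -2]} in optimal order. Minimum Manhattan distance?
147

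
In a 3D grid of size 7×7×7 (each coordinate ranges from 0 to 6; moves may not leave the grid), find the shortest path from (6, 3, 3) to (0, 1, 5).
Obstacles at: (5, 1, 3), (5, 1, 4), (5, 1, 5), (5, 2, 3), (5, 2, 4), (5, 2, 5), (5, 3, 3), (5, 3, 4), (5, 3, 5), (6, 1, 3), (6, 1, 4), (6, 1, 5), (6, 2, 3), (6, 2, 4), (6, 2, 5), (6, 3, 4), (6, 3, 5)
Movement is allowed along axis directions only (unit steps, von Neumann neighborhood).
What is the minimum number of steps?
12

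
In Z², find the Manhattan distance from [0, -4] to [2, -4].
2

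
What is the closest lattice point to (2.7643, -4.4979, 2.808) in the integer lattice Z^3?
(3, -4, 3)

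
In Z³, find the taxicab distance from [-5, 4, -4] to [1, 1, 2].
15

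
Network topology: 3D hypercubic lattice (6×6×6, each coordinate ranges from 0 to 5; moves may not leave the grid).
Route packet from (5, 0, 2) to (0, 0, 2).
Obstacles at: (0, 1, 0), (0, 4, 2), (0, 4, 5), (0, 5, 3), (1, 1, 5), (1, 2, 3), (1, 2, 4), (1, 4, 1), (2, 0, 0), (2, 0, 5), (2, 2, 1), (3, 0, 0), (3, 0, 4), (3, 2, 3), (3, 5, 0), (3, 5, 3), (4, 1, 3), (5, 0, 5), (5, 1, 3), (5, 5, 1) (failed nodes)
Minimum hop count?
5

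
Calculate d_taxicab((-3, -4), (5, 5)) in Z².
17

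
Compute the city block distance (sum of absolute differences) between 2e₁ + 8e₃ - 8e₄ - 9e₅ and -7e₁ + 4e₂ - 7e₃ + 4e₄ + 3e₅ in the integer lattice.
52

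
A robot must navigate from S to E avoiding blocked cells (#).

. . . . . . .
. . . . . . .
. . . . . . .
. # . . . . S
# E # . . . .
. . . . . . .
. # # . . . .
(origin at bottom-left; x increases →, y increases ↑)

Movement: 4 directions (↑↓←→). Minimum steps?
8
(one shortest path: (6, 3) → (5, 3) → (4, 3) → (3, 3) → (3, 2) → (3, 1) → (2, 1) → (1, 1) → (1, 2))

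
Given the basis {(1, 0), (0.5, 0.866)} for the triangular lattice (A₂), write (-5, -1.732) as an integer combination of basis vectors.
-4b₁ - 2b₂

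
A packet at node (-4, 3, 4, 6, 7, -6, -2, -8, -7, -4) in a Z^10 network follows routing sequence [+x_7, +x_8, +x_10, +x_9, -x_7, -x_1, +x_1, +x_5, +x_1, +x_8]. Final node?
(-3, 3, 4, 6, 8, -6, -2, -6, -6, -3)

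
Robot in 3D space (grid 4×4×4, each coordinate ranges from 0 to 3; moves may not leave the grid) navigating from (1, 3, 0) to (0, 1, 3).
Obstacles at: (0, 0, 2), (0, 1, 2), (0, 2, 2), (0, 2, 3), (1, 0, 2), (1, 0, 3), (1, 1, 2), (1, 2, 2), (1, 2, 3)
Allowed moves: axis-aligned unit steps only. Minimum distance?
8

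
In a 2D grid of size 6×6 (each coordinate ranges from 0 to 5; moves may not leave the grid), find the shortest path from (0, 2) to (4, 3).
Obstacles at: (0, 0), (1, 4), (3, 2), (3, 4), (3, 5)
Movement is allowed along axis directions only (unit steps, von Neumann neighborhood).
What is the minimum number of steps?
5
(one shortest path: (0, 2) → (1, 2) → (2, 2) → (2, 3) → (3, 3) → (4, 3))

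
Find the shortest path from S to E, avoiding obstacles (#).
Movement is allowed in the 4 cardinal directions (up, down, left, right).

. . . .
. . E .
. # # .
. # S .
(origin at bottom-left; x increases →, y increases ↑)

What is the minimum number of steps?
4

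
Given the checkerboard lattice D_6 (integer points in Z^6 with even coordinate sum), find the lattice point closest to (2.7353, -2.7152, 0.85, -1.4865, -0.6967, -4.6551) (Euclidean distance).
(3, -3, 1, -1, -1, -5)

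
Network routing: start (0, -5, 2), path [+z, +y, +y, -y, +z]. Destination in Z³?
(0, -4, 4)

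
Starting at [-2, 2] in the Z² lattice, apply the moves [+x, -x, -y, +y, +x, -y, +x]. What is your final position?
(0, 1)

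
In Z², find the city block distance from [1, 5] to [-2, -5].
13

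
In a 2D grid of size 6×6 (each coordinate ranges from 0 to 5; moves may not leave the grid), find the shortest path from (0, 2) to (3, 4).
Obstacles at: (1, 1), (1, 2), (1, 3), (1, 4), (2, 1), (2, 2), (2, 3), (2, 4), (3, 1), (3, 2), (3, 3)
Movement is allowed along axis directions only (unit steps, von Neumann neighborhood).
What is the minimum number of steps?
7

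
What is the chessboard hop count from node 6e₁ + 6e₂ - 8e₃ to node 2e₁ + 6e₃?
14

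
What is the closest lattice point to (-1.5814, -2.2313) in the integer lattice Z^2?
(-2, -2)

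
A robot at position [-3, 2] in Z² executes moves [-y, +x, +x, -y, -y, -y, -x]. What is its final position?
(-2, -2)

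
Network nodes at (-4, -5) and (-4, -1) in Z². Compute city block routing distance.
4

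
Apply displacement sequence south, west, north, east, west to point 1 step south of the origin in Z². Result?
(-1, -1)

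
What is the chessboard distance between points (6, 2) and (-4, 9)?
10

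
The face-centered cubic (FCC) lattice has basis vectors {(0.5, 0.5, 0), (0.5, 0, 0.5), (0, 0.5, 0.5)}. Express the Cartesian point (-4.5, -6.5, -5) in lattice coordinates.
-6b₁ - 3b₂ - 7b₃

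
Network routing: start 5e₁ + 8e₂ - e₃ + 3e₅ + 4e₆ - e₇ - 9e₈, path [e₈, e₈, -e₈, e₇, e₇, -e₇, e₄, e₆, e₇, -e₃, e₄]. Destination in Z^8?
(5, 8, -2, 2, 3, 5, 1, -8)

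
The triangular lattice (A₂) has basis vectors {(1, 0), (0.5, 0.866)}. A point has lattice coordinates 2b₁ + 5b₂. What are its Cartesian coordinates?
(4.5, 4.33)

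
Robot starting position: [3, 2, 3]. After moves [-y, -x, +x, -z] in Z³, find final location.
(3, 1, 2)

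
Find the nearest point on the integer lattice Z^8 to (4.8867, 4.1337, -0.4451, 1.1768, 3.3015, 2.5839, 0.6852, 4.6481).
(5, 4, 0, 1, 3, 3, 1, 5)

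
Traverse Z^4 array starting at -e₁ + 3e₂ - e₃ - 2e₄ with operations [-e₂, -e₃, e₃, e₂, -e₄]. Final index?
(-1, 3, -1, -3)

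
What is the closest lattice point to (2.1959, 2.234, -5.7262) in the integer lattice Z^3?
(2, 2, -6)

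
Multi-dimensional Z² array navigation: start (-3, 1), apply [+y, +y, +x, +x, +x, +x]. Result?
(1, 3)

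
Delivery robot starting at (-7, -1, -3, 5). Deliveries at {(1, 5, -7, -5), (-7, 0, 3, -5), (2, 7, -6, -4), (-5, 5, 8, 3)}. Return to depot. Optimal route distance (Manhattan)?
96
(one optimal route: (-7, -1, -3, 5) → (-7, 0, 3, -5) → (1, 5, -7, -5) → (2, 7, -6, -4) → (-5, 5, 8, 3) → (-7, -1, -3, 5))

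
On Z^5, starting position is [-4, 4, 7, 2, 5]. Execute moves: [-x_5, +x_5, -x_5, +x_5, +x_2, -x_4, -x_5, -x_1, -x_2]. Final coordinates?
(-5, 4, 7, 1, 4)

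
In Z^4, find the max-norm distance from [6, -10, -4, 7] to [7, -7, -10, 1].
6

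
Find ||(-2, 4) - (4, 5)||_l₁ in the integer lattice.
7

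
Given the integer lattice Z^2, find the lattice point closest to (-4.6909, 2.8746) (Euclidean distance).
(-5, 3)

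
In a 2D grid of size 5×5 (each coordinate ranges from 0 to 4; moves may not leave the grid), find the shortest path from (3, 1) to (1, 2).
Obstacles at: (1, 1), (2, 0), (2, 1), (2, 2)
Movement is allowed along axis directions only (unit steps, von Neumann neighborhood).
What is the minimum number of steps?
5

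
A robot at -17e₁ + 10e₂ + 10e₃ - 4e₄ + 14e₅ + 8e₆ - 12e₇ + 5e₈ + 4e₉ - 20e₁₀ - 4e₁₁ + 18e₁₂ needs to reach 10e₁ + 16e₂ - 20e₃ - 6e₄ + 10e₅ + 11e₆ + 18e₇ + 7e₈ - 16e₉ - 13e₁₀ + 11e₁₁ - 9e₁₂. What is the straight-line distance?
63.2535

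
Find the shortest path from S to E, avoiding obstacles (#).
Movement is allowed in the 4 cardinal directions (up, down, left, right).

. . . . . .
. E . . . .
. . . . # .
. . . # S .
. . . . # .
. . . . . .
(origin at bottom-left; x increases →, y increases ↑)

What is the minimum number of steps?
7
(one shortest path: (4, 2) → (5, 2) → (5, 3) → (5, 4) → (4, 4) → (3, 4) → (2, 4) → (1, 4))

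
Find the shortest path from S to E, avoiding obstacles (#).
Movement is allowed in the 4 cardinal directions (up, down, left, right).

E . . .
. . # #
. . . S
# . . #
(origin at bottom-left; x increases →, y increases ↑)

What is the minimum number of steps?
5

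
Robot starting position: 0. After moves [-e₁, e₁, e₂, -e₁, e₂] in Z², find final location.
(-1, 2)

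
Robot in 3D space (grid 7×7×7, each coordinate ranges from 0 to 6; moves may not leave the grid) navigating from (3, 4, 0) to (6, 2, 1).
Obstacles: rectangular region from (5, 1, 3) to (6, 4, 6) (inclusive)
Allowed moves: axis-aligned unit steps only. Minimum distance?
6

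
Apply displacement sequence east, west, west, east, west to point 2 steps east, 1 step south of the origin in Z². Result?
(1, -1)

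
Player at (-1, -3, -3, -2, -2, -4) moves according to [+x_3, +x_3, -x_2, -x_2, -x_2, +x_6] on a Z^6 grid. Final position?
(-1, -6, -1, -2, -2, -3)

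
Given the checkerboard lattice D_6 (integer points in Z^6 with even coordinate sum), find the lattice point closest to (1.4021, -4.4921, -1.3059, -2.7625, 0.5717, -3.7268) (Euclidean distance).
(1, -4, -1, -3, 1, -4)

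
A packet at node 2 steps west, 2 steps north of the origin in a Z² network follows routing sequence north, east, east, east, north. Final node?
(1, 4)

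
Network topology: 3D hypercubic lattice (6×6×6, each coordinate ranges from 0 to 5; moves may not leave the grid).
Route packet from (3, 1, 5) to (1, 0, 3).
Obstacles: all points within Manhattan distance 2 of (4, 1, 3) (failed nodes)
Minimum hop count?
5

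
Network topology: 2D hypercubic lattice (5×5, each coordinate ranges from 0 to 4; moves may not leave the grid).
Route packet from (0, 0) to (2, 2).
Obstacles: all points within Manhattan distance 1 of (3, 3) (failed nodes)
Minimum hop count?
4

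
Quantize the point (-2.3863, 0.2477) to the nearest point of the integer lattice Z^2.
(-2, 0)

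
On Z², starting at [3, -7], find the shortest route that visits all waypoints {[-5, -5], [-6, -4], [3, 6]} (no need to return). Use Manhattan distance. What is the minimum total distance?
31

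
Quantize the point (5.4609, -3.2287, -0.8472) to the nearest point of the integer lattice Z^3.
(5, -3, -1)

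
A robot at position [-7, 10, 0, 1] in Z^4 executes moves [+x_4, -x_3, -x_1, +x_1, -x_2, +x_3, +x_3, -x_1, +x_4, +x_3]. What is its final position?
(-8, 9, 2, 3)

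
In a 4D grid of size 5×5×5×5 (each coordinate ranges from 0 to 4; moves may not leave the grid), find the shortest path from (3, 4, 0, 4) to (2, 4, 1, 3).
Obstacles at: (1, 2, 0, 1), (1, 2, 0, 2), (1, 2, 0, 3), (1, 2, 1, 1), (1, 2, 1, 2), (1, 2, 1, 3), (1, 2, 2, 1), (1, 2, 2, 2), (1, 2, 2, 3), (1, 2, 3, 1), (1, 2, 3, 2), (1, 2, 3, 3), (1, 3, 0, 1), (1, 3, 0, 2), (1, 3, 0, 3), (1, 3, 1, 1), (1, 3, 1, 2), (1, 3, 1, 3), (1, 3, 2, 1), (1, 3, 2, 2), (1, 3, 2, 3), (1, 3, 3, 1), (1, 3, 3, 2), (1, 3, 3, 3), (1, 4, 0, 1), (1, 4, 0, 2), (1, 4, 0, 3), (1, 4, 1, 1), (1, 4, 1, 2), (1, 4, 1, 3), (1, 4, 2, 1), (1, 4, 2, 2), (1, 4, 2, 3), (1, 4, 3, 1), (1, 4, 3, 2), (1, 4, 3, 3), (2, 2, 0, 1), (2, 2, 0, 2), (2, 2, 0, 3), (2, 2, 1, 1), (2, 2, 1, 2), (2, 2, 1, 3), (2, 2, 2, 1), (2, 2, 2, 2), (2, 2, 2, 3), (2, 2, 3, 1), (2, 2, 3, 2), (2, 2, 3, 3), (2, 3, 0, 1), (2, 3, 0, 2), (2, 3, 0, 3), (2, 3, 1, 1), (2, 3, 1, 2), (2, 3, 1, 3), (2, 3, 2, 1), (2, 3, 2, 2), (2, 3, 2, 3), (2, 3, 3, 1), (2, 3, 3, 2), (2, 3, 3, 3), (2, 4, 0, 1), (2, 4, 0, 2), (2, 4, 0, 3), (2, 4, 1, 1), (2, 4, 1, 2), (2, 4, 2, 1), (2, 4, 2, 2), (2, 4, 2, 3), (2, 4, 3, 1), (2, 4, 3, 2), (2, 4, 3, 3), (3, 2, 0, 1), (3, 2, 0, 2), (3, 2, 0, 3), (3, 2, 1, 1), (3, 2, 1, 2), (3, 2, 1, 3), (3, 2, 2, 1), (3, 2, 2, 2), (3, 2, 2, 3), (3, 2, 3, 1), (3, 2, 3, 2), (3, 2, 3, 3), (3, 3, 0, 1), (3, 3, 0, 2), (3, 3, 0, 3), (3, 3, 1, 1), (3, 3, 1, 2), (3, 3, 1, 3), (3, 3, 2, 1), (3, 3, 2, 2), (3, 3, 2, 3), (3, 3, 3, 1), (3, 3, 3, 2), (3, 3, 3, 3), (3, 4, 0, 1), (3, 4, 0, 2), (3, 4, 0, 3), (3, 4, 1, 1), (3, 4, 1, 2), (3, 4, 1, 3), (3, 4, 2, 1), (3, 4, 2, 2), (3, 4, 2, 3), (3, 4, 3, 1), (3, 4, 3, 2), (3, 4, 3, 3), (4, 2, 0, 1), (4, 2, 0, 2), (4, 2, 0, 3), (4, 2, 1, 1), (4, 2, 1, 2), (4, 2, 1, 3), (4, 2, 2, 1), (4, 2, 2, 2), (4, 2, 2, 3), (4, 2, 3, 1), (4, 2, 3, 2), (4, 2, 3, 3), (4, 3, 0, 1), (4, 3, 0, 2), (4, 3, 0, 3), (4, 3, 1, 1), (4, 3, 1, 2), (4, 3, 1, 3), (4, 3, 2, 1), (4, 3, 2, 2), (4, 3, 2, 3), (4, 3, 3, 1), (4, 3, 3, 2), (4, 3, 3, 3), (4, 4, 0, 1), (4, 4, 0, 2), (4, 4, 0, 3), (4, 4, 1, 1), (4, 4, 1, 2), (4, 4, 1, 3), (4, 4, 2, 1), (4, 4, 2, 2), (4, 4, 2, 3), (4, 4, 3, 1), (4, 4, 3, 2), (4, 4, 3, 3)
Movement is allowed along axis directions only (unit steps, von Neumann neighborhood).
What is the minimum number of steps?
3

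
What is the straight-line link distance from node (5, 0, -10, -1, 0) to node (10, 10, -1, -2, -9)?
16.9706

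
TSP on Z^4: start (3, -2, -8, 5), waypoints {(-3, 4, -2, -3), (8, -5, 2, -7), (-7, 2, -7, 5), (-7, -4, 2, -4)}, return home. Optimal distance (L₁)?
100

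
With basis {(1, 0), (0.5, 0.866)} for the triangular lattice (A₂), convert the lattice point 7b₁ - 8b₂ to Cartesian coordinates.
(3, -6.928)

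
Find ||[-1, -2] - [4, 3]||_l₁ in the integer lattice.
10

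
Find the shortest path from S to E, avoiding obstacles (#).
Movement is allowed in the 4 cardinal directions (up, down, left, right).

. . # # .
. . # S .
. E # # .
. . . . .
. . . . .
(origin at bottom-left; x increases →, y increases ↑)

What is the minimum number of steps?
7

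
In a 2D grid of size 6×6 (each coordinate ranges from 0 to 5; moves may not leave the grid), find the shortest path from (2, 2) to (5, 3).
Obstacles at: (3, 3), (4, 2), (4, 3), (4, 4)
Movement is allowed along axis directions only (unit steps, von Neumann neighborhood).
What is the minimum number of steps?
6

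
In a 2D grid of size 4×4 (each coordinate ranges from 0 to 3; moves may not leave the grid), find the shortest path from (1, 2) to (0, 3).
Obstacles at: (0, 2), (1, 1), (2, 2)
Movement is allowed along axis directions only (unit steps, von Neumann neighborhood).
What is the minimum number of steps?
2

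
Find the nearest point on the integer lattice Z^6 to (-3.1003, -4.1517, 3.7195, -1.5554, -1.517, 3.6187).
(-3, -4, 4, -2, -2, 4)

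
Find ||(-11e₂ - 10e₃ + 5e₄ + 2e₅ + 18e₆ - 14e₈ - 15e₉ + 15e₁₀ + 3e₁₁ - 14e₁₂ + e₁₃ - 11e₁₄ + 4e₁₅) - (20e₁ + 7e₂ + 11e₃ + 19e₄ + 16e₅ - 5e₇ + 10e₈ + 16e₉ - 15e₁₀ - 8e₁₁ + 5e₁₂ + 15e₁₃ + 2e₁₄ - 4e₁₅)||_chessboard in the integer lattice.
31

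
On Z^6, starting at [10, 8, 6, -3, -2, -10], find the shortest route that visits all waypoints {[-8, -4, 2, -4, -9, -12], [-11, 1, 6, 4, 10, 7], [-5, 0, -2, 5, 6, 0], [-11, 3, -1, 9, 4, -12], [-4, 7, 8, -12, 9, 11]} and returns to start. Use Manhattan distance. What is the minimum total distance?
232
(one optimal route: (10, 8, 6, -3, -2, -10) → (-8, -4, 2, -4, -9, -12) → (-11, 3, -1, 9, 4, -12) → (-5, 0, -2, 5, 6, 0) → (-11, 1, 6, 4, 10, 7) → (-4, 7, 8, -12, 9, 11) → (10, 8, 6, -3, -2, -10))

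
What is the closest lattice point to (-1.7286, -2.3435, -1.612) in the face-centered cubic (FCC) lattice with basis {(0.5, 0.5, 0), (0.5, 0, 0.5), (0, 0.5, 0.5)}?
(-2, -2.5, -1.5)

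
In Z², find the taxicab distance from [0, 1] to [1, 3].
3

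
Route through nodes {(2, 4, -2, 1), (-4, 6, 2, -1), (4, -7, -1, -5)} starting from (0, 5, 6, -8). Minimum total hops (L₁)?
50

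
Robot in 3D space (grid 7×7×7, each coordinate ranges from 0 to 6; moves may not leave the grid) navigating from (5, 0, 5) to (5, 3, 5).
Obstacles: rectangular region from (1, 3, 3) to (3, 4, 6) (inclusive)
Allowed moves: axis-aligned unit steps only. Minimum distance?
3
(one shortest path: (5, 0, 5) → (5, 1, 5) → (5, 2, 5) → (5, 3, 5))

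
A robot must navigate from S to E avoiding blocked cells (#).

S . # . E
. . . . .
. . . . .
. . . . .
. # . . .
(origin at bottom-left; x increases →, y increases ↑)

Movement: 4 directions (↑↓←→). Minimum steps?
6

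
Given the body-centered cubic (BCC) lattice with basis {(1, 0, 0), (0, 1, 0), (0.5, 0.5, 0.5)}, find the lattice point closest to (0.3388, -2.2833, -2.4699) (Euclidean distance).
(0.5, -2.5, -2.5)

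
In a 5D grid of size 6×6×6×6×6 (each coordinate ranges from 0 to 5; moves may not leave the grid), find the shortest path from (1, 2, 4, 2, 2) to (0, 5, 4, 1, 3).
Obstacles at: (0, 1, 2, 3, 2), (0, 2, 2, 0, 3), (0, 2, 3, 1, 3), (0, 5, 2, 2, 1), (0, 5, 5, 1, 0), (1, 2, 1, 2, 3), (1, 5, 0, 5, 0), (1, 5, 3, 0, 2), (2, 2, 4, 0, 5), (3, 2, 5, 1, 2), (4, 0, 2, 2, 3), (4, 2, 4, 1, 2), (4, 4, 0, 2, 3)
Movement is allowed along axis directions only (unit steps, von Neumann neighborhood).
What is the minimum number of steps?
6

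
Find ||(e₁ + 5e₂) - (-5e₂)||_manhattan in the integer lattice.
11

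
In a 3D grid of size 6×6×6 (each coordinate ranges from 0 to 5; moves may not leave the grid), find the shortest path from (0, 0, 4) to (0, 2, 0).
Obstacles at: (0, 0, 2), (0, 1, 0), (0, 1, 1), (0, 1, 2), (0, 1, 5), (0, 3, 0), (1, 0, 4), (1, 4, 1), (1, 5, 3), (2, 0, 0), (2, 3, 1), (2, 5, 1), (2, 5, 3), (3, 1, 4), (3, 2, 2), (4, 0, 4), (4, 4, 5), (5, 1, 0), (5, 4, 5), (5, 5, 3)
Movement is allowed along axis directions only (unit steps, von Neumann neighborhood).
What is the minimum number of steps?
6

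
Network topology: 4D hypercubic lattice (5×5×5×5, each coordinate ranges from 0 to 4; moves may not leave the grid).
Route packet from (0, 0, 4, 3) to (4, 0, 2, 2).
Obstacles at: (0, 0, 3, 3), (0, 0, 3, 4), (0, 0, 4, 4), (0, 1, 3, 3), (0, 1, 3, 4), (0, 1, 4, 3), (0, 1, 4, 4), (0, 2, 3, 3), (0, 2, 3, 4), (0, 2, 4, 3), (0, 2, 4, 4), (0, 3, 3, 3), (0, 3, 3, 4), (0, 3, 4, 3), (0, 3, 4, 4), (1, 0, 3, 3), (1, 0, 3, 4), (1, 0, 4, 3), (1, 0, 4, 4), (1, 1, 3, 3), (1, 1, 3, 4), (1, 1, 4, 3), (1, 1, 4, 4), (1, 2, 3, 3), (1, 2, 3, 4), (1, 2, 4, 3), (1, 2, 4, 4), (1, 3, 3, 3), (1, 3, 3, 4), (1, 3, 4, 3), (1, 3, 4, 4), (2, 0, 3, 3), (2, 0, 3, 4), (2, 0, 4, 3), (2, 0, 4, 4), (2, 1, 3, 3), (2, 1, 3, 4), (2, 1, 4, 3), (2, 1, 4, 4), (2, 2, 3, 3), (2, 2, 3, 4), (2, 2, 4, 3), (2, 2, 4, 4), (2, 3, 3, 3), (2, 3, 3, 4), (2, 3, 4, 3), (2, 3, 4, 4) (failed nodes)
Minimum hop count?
7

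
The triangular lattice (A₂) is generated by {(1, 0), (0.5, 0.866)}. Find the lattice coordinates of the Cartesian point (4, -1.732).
5b₁ - 2b₂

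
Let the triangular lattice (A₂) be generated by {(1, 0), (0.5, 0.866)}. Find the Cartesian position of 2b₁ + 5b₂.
(4.5, 4.33)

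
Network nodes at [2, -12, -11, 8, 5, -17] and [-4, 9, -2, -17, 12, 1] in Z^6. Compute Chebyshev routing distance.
25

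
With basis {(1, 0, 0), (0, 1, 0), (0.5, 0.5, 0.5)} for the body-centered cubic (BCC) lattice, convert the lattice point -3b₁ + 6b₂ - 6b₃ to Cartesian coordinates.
(-6, 3, -3)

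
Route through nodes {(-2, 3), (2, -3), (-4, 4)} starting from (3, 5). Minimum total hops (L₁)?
21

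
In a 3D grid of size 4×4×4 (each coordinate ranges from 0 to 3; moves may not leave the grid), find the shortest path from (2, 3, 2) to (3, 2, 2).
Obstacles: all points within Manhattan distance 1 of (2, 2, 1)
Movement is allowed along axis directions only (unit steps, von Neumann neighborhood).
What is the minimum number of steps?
2
(one shortest path: (2, 3, 2) → (3, 3, 2) → (3, 2, 2))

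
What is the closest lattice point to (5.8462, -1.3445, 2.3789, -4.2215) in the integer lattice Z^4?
(6, -1, 2, -4)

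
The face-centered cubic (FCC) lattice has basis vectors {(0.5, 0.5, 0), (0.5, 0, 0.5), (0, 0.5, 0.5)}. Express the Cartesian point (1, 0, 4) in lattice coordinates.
-3b₁ + 5b₂ + 3b₃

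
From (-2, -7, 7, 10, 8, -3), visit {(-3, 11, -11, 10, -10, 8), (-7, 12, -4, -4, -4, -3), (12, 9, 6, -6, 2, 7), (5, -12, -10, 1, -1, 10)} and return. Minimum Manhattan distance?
268
(one optimal route: (-2, -7, 7, 10, 8, -3) → (12, 9, 6, -6, 2, 7) → (-7, 12, -4, -4, -4, -3) → (-3, 11, -11, 10, -10, 8) → (5, -12, -10, 1, -1, 10) → (-2, -7, 7, 10, 8, -3))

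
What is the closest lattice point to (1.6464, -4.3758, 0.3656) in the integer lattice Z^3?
(2, -4, 0)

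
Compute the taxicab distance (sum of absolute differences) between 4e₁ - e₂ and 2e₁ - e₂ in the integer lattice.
2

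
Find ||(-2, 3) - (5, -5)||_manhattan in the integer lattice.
15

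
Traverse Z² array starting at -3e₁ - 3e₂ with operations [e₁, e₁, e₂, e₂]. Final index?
(-1, -1)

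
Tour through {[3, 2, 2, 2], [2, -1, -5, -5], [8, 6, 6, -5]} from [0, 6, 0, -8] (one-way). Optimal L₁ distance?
55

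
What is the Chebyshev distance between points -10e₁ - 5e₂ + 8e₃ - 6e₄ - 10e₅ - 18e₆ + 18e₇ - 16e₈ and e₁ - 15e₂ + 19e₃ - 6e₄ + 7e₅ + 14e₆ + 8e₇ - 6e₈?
32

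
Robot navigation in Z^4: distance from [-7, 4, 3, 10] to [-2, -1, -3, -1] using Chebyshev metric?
11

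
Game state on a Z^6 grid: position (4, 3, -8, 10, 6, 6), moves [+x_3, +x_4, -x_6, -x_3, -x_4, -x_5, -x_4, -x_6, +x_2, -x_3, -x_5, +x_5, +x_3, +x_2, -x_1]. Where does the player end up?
(3, 5, -8, 9, 5, 4)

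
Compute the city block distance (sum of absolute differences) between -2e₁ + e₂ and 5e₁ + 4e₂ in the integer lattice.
10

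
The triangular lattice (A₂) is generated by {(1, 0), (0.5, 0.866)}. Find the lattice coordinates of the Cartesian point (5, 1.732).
4b₁ + 2b₂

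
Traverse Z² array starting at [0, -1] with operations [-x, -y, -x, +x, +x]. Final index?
(0, -2)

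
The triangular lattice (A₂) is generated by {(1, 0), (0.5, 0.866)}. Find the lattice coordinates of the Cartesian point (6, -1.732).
7b₁ - 2b₂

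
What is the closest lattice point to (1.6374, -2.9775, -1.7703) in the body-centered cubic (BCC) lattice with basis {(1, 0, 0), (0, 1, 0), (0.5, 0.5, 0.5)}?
(2, -3, -2)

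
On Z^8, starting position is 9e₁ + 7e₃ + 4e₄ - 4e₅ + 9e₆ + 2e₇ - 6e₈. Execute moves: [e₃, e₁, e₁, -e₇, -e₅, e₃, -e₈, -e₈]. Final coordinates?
(11, 0, 9, 4, -5, 9, 1, -8)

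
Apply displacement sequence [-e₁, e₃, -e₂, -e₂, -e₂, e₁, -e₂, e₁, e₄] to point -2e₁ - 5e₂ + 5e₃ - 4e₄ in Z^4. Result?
(-1, -9, 6, -3)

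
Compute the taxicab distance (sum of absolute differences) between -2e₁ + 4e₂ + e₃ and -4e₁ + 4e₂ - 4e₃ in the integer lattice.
7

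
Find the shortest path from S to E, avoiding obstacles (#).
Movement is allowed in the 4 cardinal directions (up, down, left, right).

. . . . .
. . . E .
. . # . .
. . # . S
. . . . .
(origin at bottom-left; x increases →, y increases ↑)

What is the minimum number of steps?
3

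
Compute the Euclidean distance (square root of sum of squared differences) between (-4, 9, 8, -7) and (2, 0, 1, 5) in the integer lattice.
17.6068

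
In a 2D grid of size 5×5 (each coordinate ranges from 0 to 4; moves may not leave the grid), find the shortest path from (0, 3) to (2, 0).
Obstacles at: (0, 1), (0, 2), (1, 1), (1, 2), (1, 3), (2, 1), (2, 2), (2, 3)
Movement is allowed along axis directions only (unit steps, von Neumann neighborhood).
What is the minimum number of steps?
9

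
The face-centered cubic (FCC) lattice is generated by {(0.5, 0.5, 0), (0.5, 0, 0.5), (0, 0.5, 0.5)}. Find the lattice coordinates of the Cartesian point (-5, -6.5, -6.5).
-5b₁ - 5b₂ - 8b₃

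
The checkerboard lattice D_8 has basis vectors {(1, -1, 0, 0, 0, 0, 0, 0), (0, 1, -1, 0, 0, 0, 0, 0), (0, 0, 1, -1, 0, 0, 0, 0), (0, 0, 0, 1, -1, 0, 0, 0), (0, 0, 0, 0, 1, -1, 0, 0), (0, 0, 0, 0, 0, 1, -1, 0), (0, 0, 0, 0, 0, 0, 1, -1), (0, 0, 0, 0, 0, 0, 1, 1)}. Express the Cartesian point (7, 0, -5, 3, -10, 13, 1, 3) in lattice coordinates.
7b₁ + 7b₂ + 2b₃ + 5b₄ - 5b₅ + 8b₆ + 3b₇ + 6b₈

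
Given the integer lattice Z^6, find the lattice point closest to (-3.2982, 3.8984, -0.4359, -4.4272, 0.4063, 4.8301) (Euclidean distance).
(-3, 4, 0, -4, 0, 5)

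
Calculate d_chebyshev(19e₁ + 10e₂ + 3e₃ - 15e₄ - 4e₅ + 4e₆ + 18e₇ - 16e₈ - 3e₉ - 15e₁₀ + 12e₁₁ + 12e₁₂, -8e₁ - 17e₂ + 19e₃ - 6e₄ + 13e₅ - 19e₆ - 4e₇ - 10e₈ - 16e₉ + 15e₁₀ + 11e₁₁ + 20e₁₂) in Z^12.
30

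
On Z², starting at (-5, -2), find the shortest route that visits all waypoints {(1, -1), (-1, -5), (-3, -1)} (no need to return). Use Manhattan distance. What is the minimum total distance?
13
(one optimal route: (-5, -2) → (-3, -1) → (1, -1) → (-1, -5))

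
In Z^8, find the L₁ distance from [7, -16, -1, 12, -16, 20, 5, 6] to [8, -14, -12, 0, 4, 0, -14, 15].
94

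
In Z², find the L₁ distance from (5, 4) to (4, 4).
1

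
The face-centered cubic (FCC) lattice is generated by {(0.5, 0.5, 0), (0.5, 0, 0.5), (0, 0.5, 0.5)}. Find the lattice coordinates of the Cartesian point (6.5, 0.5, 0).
7b₁ + 6b₂ - 6b₃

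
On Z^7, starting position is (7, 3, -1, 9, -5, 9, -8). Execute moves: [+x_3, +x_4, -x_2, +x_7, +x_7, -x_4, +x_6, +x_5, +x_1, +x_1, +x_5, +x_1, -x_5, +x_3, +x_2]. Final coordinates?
(10, 3, 1, 9, -4, 10, -6)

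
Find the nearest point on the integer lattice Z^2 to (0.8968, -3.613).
(1, -4)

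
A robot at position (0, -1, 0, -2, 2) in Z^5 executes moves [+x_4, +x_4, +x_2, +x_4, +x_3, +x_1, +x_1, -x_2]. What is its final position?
(2, -1, 1, 1, 2)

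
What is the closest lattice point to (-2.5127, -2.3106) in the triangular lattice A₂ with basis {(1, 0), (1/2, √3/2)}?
(-2.5, -2.598)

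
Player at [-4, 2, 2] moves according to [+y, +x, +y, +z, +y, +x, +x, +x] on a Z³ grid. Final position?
(0, 5, 3)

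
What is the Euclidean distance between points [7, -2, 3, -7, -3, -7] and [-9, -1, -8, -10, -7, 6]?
23.9165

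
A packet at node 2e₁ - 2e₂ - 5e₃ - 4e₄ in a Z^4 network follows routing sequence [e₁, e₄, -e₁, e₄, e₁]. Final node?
(3, -2, -5, -2)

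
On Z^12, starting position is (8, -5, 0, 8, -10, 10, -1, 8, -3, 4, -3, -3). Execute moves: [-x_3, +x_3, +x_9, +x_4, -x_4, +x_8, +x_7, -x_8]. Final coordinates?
(8, -5, 0, 8, -10, 10, 0, 8, -2, 4, -3, -3)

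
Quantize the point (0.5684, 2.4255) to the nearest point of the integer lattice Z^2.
(1, 2)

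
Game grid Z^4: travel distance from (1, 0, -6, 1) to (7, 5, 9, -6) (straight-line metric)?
18.303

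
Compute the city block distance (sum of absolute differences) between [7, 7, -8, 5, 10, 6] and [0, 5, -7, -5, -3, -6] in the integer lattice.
45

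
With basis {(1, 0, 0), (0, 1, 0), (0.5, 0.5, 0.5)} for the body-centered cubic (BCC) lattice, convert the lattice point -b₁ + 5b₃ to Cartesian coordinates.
(1.5, 2.5, 2.5)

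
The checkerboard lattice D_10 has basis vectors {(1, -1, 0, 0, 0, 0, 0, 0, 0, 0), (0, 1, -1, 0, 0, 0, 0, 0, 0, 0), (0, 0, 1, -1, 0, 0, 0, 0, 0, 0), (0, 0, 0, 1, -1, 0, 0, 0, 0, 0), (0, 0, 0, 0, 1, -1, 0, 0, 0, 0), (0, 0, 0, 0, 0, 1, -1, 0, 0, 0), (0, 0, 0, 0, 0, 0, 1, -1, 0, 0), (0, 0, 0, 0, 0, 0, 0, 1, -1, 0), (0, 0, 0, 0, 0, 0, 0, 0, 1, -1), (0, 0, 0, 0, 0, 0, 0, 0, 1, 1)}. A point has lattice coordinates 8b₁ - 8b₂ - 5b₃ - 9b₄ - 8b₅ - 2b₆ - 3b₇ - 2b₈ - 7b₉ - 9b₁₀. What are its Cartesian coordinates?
(8, -16, 3, -4, 1, 6, -1, 1, -14, -2)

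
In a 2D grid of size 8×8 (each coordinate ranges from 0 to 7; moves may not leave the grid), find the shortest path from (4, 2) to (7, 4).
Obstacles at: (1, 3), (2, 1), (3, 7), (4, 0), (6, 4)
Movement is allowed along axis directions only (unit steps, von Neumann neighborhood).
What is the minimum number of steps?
5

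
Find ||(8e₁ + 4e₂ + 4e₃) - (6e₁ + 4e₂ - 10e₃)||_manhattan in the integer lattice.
16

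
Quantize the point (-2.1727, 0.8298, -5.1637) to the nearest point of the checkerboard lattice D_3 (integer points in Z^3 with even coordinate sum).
(-2, 1, -5)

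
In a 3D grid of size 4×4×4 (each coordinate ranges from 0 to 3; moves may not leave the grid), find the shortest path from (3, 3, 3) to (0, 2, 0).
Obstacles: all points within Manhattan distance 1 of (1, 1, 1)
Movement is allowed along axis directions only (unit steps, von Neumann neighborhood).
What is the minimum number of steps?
7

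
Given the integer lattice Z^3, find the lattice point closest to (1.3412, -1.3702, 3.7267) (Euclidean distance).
(1, -1, 4)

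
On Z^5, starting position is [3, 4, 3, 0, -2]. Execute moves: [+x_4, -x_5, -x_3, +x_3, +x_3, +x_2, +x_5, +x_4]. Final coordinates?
(3, 5, 4, 2, -2)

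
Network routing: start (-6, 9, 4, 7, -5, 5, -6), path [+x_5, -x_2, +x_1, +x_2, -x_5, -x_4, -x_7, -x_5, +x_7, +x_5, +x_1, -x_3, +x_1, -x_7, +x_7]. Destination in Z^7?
(-3, 9, 3, 6, -5, 5, -6)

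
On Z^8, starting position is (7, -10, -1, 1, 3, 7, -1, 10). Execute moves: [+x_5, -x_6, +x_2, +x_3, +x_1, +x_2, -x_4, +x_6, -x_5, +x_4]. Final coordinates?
(8, -8, 0, 1, 3, 7, -1, 10)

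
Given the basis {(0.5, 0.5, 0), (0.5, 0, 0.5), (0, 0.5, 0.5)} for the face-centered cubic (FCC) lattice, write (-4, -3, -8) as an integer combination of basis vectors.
b₁ - 9b₂ - 7b₃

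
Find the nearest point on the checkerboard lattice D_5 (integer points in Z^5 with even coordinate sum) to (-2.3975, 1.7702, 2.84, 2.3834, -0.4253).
(-2, 2, 3, 2, -1)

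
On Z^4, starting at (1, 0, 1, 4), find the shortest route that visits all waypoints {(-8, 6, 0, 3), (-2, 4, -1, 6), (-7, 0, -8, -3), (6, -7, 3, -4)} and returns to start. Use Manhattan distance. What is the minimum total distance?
98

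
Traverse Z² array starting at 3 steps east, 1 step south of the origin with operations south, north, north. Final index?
(3, 0)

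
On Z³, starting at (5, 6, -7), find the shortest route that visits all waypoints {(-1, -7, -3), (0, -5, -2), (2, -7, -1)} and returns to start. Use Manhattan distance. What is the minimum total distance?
52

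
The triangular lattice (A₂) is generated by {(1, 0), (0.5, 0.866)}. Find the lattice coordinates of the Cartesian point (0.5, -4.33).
3b₁ - 5b₂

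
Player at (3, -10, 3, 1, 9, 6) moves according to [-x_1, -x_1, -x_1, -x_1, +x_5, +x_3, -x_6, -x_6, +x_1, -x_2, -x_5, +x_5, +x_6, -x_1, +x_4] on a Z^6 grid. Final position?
(-1, -11, 4, 2, 10, 5)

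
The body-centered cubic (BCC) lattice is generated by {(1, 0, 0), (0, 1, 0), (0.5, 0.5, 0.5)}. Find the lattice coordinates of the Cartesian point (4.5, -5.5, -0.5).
5b₁ - 5b₂ - b₃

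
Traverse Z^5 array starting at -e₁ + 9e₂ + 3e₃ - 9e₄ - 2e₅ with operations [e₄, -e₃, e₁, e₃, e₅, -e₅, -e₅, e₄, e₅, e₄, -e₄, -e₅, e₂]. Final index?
(0, 10, 3, -7, -3)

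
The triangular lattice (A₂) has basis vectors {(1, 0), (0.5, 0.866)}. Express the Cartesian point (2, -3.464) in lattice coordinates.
4b₁ - 4b₂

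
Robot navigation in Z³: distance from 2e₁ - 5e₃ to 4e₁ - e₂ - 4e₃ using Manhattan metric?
4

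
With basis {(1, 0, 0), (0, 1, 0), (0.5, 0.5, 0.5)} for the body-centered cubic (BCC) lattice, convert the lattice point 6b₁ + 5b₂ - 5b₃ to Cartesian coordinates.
(3.5, 2.5, -2.5)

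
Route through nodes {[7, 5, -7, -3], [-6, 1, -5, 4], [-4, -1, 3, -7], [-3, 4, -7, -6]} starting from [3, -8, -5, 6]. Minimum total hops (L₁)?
74
(one optimal route: (3, -8, -5, 6) → (-6, 1, -5, 4) → (-4, -1, 3, -7) → (-3, 4, -7, -6) → (7, 5, -7, -3))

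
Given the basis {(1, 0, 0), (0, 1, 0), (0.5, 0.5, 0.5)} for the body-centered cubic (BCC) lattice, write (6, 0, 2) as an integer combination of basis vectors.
4b₁ - 2b₂ + 4b₃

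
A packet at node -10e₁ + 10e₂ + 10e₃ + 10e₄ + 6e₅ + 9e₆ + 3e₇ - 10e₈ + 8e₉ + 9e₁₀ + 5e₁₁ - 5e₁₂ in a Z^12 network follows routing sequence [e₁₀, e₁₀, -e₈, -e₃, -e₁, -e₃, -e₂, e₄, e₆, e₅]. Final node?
(-11, 9, 8, 11, 7, 10, 3, -11, 8, 11, 5, -5)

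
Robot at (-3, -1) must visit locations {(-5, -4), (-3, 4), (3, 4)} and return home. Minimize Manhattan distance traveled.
32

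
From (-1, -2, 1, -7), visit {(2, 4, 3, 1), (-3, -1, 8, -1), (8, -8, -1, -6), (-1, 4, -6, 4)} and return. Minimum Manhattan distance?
102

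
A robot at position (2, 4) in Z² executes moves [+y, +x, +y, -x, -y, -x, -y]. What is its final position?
(1, 4)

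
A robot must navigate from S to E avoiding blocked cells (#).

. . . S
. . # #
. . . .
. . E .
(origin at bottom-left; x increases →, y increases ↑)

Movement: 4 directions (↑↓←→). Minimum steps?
6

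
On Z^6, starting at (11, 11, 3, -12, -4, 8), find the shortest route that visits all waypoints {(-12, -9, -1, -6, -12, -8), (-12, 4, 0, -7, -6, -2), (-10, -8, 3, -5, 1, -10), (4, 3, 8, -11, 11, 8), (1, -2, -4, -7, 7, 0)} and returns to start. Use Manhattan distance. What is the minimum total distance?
214
(one optimal route: (11, 11, 3, -12, -4, 8) → (-12, 4, 0, -7, -6, -2) → (-12, -9, -1, -6, -12, -8) → (-10, -8, 3, -5, 1, -10) → (1, -2, -4, -7, 7, 0) → (4, 3, 8, -11, 11, 8) → (11, 11, 3, -12, -4, 8))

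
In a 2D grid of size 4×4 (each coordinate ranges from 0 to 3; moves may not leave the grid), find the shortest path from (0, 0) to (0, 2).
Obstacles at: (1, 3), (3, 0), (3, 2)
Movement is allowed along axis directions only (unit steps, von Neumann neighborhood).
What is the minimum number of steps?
2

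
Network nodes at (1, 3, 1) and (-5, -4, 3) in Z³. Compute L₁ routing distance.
15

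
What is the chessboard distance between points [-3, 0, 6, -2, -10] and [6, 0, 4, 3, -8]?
9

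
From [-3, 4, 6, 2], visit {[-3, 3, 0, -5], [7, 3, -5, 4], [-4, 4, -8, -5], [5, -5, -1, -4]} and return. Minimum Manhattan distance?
96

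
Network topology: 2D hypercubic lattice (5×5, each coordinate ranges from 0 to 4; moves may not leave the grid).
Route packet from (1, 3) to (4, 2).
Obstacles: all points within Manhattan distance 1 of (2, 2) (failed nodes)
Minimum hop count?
6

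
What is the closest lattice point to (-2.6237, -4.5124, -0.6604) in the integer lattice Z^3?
(-3, -5, -1)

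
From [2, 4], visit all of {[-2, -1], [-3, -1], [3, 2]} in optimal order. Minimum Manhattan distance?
12
(one optimal route: (2, 4) → (3, 2) → (-2, -1) → (-3, -1))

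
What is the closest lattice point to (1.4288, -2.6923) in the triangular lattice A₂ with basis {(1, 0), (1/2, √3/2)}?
(1.5, -2.598)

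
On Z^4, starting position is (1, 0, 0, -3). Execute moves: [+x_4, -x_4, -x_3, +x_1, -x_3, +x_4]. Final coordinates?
(2, 0, -2, -2)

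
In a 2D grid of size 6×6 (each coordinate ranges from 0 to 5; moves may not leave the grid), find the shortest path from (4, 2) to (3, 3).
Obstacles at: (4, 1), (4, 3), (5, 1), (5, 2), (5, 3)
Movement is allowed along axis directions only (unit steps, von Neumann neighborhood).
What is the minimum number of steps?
2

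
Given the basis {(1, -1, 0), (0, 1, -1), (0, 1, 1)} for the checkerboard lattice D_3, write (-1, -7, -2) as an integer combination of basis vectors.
-b₁ - 3b₂ - 5b₃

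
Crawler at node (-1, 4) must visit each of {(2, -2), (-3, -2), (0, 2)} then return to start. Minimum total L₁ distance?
22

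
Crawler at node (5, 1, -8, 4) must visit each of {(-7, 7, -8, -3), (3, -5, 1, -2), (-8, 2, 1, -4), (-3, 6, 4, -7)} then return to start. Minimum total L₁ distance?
104
(one optimal route: (5, 1, -8, 4) → (-7, 7, -8, -3) → (-8, 2, 1, -4) → (-3, 6, 4, -7) → (3, -5, 1, -2) → (5, 1, -8, 4))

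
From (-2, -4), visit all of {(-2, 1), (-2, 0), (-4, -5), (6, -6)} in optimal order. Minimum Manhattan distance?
24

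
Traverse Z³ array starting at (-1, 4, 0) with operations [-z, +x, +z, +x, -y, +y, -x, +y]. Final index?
(0, 5, 0)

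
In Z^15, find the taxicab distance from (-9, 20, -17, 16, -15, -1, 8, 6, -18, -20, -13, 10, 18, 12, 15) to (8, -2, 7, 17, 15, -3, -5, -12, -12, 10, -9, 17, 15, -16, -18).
238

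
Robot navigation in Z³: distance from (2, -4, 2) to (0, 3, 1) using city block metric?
10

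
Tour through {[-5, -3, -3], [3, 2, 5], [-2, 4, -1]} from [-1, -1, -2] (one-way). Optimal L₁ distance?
32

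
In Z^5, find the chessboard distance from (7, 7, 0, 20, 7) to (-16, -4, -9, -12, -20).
32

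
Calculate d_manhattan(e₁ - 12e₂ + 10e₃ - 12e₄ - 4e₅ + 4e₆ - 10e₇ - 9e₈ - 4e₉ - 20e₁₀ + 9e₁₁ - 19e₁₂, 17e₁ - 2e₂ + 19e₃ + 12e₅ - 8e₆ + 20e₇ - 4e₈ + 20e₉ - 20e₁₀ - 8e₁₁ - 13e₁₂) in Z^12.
157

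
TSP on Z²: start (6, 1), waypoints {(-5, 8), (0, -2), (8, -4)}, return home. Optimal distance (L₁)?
50
(one optimal route: (6, 1) → (-5, 8) → (0, -2) → (8, -4) → (6, 1))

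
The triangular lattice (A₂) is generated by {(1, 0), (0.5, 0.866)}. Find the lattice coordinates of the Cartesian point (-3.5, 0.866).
-4b₁ + b₂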